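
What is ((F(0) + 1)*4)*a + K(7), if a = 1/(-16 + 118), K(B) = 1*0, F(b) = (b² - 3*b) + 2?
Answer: 2/17 ≈ 0.11765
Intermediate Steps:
F(b) = 2 + b² - 3*b
K(B) = 0
a = 1/102 ≈ 0.0098039
((F(0) + 1)*4)*a + K(7) = (((2 + 0² - 3*0) + 1)*4)*(1/102) + 0 = (((2 + 0 + 0) + 1)*4)*(1/102) + 0 = ((2 + 1)*4)*(1/102) + 0 = (3*4)*(1/102) + 0 = 12*(1/102) + 0 = 2/17 + 0 = 2/17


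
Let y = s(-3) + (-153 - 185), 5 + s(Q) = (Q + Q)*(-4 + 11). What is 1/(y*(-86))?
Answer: 1/33110 ≈ 3.0202e-5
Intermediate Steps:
s(Q) = -5 + 14*Q (s(Q) = -5 + (Q + Q)*(-4 + 11) = -5 + (2*Q)*7 = -5 + 14*Q)
y = -385 (y = (-5 + 14*(-3)) + (-153 - 185) = (-5 - 42) - 338 = -47 - 338 = -385)
1/(y*(-86)) = 1/(-385*(-86)) = 1/33110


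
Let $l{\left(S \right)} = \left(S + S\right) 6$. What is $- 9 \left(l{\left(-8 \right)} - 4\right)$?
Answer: $900$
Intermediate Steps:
$l{\left(S \right)} = 12 S$ ($l{\left(S \right)} = 2 S 6 = 12 S$)
$- 9 \left(l{\left(-8 \right)} - 4\right) = - 9 \left(12 \left(-8\right) - 4\right) = - 9 \left(-96 - 4\right) = \left(-9\right) \left(-100\right) = 900$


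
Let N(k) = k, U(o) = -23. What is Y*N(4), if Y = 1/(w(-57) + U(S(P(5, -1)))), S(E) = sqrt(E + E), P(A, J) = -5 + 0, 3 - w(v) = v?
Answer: 4/37 ≈ 0.10811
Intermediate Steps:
w(v) = 3 - v
P(A, J) = -5
S(E) = sqrt(2)*sqrt(E) (S(E) = sqrt(2*E) = sqrt(2)*sqrt(E))
Y = 1/37 (Y = 1/((3 - 1*(-57)) - 23) = 1/((3 + 57) - 23) = 1/(60 - 23) = 1/37 ≈ 0.027027)
Y*N(4) = (1/37)*4 = 4/37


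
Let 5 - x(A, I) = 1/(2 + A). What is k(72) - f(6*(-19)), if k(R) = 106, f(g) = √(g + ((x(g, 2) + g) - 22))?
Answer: 106 - I*√192073/28 ≈ 106.0 - 15.652*I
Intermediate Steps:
x(A, I) = 5 - 1/(2 + A)
f(g) = √(-22 + 2*g + (9 + 5*g)/(2 + g)) (f(g) = √(g + (((9 + 5*g)/(2 + g) + g) - 22)) = √(g + ((g + (9 + 5*g)/(2 + g)) - 22)) = √(g + (-22 + g + (9 + 5*g)/(2 + g))) = √(-22 + 2*g + (9 + 5*g)/(2 + g)))
k(72) - f(6*(-19)) = 106 - √((-35 - 78*(-19) + 2*(6*(-19))²)/(2 + 6*(-19))) = 106 - √((-35 - 13*(-114) + 2*(-114)²)/(2 - 114)) = 106 - √((-35 + 1482 + 2*12996)/(-112)) = 106 - √(-(-35 + 1482 + 25992)/112) = 106 - √(-1/112*27439) = 106 - √(-27439/112) = 106 - I*√192073/28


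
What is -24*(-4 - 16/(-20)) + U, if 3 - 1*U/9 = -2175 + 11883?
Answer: -436341/5 ≈ -87268.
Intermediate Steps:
U = -87345 (U = 27 - 9*(-2175 + 11883) = 27 - 9*9708 = 27 - 87372 = -87345)
-24*(-4 - 16/(-20)) + U = -24*(-4 - 16/(-20)) - 87345 = -24*(-4 - 16*(-1/20)) - 87345 = -24*(-4 + ⅘) - 87345 = -24*(-16/5) - 87345 = 384/5 - 87345 = -436341/5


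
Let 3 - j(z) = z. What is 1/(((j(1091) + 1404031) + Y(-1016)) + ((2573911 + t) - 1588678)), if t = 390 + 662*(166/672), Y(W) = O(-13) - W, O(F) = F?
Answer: 168/401475065 ≈ 4.1846e-7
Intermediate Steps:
j(z) = 3 - z
Y(W) = -13 - W
t = 92993/168 (t = 390 + 662*(166*(1/672)) = 390 + 662*(83/336) = 390 + 27473/168 = 92993/168 ≈ 553.53)
1/(((j(1091) + 1404031) + Y(-1016)) + ((2573911 + t) - 1588678)) = 1/((((3 - 1*1091) + 1404031) + (-13 - 1*(-1016))) + ((2573911 + 92993/168) - 1588678)) = 1/((((3 - 1091) + 1404031) + (-13 + 1016)) + (432510041/168 - 1588678)) = 1/(((-1088 + 1404031) + 1003) + 165612137/168) = 1/((1402943 + 1003) + 165612137/168) = 1/(1403946 + 165612137/168) = 1/(401475065/168) = 168/401475065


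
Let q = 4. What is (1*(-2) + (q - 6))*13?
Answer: -52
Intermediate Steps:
(1*(-2) + (q - 6))*13 = (1*(-2) + (4 - 6))*13 = (-2 - 2)*13 = -4*13 = -52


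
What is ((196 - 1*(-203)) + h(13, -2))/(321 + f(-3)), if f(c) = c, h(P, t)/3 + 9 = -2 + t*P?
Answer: 48/53 ≈ 0.90566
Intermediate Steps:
h(P, t) = -33 + 3*P*t (h(P, t) = -27 + 3*(-2 + t*P) = -27 + 3*(-2 + P*t) = -27 + (-6 + 3*P*t) = -33 + 3*P*t)
((196 - 1*(-203)) + h(13, -2))/(321 + f(-3)) = ((196 - 1*(-203)) + (-33 + 3*13*(-2)))/(321 - 3) = ((196 + 203) + (-33 - 78))/318 = (399 - 111)*(1/318) = 288*(1/318) = 48/53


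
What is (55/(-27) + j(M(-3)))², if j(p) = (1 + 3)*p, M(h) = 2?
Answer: 25921/729 ≈ 35.557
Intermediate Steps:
j(p) = 4*p
(55/(-27) + j(M(-3)))² = (55/(-27) + 4*2)² = (55*(-1/27) + 8)² = (-55/27 + 8)² = (161/27)² = 25921/729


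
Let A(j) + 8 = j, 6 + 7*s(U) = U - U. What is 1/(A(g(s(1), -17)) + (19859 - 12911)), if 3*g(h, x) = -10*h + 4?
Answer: 21/145828 ≈ 0.00014401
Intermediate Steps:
s(U) = -6/7 (s(U) = -6/7 + (U - U)/7 = -6/7 + (⅐)*0 = -6/7 + 0 = -6/7)
g(h, x) = 4/3 - 10*h/3 (g(h, x) = (-10*h + 4)/3 = (4 - 10*h)/3 = 4/3 - 10*h/3)
A(j) = -8 + j
1/(A(g(s(1), -17)) + (19859 - 12911)) = 1/((-8 + (4/3 - 10/3*(-6/7))) + (19859 - 12911)) = 1/((-8 + (4/3 + 20/7)) + 6948) = 1/((-8 + 88/21) + 6948) = 1/(-80/21 + 6948) = 1/(145828/21) = 21/145828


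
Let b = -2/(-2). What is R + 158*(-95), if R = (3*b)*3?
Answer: -15001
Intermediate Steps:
b = 1 (b = -2*(-1/2) = 1)
R = 9 (R = (3*1)*3 = 3*3 = 9)
R + 158*(-95) = 9 + 158*(-95) = 9 - 15010 = -15001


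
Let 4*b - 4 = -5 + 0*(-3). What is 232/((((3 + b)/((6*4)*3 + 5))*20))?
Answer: 1624/5 ≈ 324.80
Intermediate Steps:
b = -¼ (b = 1 + (-5 + 0*(-3))/4 = 1 + (-5 + 0)/4 = 1 + (¼)*(-5) = 1 - 5/4 = -¼ ≈ -0.25000)
232/((((3 + b)/((6*4)*3 + 5))*20)) = 232/((((3 - ¼)/((6*4)*3 + 5))*20)) = 232/(((11/(4*(24*3 + 5)))*20)) = 232/(((11/(4*(72 + 5)))*20)) = 232/((((11/4)/77)*20)) = 232/((((11/4)*(1/77))*20)) = 232/(((1/28)*20)) = 232/(5/7) = 232*(7/5) = 1624/5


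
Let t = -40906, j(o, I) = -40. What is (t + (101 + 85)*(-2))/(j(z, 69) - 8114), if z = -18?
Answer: 20639/4077 ≈ 5.0623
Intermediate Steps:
(t + (101 + 85)*(-2))/(j(z, 69) - 8114) = (-40906 + (101 + 85)*(-2))/(-40 - 8114) = (-40906 + 186*(-2))/(-8154) = (-40906 - 372)*(-1/8154) = -41278*(-1/8154) = 20639/4077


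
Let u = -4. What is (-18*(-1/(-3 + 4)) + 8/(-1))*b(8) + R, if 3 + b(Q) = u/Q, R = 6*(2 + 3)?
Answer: -5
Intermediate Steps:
R = 30 (R = 6*5 = 30)
b(Q) = -3 - 4/Q
(-18*(-1/(-3 + 4)) + 8/(-1))*b(8) + R = (-18*(-1/(-3 + 4)) + 8/(-1))*(-3 - 4/8) + 30 = (-18/((-1*1)) + 8*(-1))*(-3 - 4*⅛) + 30 = (-18/(-1) - 8)*(-3 - ½) + 30 = (-18*(-1) - 8)*(-7/2) + 30 = (18 - 8)*(-7/2) + 30 = 10*(-7/2) + 30 = -35 + 30 = -5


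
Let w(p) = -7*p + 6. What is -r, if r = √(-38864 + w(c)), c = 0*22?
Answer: -I*√38858 ≈ -197.12*I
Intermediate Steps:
c = 0
w(p) = 6 - 7*p
r = I*√38858 (r = √(-38864 + (6 - 7*0)) = √(-38864 + (6 + 0)) = √(-38864 + 6) = √(-38858) = I*√38858 ≈ 197.12*I)
-r = -I*√38858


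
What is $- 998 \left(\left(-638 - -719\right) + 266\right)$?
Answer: $-346306$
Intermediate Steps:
$- 998 \left(\left(-638 - -719\right) + 266\right) = - 998 \left(\left(-638 + 719\right) + 266\right) = - 998 \left(81 + 266\right) = \left(-998\right) 347 = -346306$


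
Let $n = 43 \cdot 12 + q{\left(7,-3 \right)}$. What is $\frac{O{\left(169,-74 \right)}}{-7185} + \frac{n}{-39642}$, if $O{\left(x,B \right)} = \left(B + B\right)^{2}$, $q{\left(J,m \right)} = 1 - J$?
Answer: $- \frac{145330453}{47471295} \approx -3.0614$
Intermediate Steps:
$O{\left(x,B \right)} = 4 B^{2}$ ($O{\left(x,B \right)} = \left(2 B\right)^{2} = 4 B^{2}$)
$n = 510$ ($n = 43 \cdot 12 + \left(1 - 7\right) = 516 + \left(1 - 7\right) = 516 - 6 = 510$)
$\frac{O{\left(169,-74 \right)}}{-7185} + \frac{n}{-39642} = \frac{4 \left(-74\right)^{2}}{-7185} + \frac{510}{-39642} = 4 \cdot 5476 \left(- \frac{1}{7185}\right) + 510 \left(- \frac{1}{39642}\right) = 21904 \left(- \frac{1}{7185}\right) - \frac{85}{6607} = - \frac{21904}{7185} - \frac{85}{6607} = - \frac{145330453}{47471295}$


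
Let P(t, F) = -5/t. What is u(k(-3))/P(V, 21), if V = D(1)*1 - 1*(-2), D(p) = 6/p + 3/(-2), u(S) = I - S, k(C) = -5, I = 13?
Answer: -117/5 ≈ -23.400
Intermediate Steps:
u(S) = 13 - S
D(p) = -3/2 + 6/p (D(p) = 6/p + 3*(-½) = 6/p - 3/2 = -3/2 + 6/p)
V = 13/2 (V = (-3/2 + 6/1)*1 - 1*(-2) = (-3/2 + 6*1)*1 + 2 = (-3/2 + 6)*1 + 2 = (9/2)*1 + 2 = 9/2 + 2 = 13/2 ≈ 6.5000)
u(k(-3))/P(V, 21) = (13 - 1*(-5))/((-5/13/2)) = (13 + 5)/((-5*2/13)) = 18/(-10/13) = 18*(-13/10) = -117/5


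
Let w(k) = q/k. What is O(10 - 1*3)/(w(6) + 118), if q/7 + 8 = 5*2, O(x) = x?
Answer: 21/361 ≈ 0.058172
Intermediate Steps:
q = 14 (q = -56 + 7*(5*2) = -56 + 7*10 = -56 + 70 = 14)
w(k) = 14/k
O(10 - 1*3)/(w(6) + 118) = (10 - 1*3)/(14/6 + 118) = (10 - 3)/(14*(⅙) + 118) = 7/(7/3 + 118) = 7/(361/3) = 7*(3/361) = 21/361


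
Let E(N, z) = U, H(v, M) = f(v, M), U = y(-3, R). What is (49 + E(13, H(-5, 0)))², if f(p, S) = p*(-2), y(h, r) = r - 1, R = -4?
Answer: 1936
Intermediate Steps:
y(h, r) = -1 + r
U = -5 (U = -1 - 4 = -5)
f(p, S) = -2*p
H(v, M) = -2*v
E(N, z) = -5
(49 + E(13, H(-5, 0)))² = (49 - 5)² = 44² = 1936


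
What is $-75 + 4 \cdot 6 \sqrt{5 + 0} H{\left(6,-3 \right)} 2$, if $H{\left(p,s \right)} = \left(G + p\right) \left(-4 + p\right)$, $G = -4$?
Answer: $-75 + 192 \sqrt{5} \approx 354.33$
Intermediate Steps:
$H{\left(p,s \right)} = \left(-4 + p\right)^{2}$ ($H{\left(p,s \right)} = \left(-4 + p\right) \left(-4 + p\right) = \left(-4 + p\right)^{2}$)
$-75 + 4 \cdot 6 \sqrt{5 + 0} H{\left(6,-3 \right)} 2 = -75 + 4 \cdot 6 \sqrt{5 + 0} \left(16 + 6^{2} - 48\right) 2 = -75 + 24 \sqrt{5} \left(16 + 36 - 48\right) 2 = -75 + 24 \sqrt{5} \cdot 4 \cdot 2 = -75 + 24 \sqrt{5} \cdot 8 = -75 + 192 \sqrt{5}$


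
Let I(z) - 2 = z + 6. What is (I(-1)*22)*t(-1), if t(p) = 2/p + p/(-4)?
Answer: -539/2 ≈ -269.50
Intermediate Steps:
I(z) = 8 + z (I(z) = 2 + (z + 6) = 2 + (6 + z) = 8 + z)
t(p) = 2/p - p/4 (t(p) = 2/p + p*(-1/4) = 2/p - p/4)
(I(-1)*22)*t(-1) = ((8 - 1)*22)*(2/(-1) - 1/4*(-1)) = (7*22)*(2*(-1) + 1/4) = 154*(-2 + 1/4) = 154*(-7/4) = -539/2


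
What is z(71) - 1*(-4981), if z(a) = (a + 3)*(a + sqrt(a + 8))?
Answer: 10235 + 74*sqrt(79) ≈ 10893.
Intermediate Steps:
z(a) = (3 + a)*(a + sqrt(8 + a))
z(71) - 1*(-4981) = (71**2 + 3*71 + 3*sqrt(8 + 71) + 71*sqrt(8 + 71)) - 1*(-4981) = (5041 + 213 + 3*sqrt(79) + 71*sqrt(79)) + 4981 = (5254 + 74*sqrt(79)) + 4981 = 10235 + 74*sqrt(79)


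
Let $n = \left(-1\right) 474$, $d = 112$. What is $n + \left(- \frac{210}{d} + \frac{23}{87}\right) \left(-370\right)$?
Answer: $\frac{42433}{348} \approx 121.93$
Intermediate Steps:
$n = -474$
$n + \left(- \frac{210}{d} + \frac{23}{87}\right) \left(-370\right) = -474 + \left(- \frac{210}{112} + \frac{23}{87}\right) \left(-370\right) = -474 + \left(\left(-210\right) \frac{1}{112} + 23 \cdot \frac{1}{87}\right) \left(-370\right) = -474 + \left(- \frac{15}{8} + \frac{23}{87}\right) \left(-370\right) = -474 - - \frac{207385}{348} = -474 + \frac{207385}{348} = \frac{42433}{348}$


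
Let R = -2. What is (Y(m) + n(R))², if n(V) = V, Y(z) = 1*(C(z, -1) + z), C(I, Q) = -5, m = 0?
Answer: 49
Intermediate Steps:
Y(z) = -5 + z (Y(z) = 1*(-5 + z) = -5 + z)
(Y(m) + n(R))² = ((-5 + 0) - 2)² = (-5 - 2)² = (-7)² = 49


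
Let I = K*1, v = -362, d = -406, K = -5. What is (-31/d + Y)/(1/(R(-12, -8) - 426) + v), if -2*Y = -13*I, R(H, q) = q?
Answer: 408084/4556161 ≈ 0.089568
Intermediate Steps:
I = -5 (I = -5*1 = -5)
Y = -65/2 (Y = -(-13)*(-5)/2 = -½*65 = -65/2 ≈ -32.500)
(-31/d + Y)/(1/(R(-12, -8) - 426) + v) = (-31/(-406) - 65/2)/(1/(-8 - 426) - 362) = (-31*(-1/406) - 65/2)/(1/(-434) - 362) = (31/406 - 65/2)/(-1/434 - 362) = -6582/(203*(-157109/434)) = -6582/203*(-434/157109) = 408084/4556161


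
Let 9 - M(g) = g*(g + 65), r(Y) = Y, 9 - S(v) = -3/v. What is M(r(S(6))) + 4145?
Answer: 13785/4 ≈ 3446.3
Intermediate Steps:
S(v) = 9 + 3/v (S(v) = 9 - (-3)/v = 9 + 3/v)
M(g) = 9 - g*(65 + g) (M(g) = 9 - g*(g + 65) = 9 - g*(65 + g))
M(r(S(6))) + 4145 = (9 - (9 + 3/6)² - 65*(9 + 3/6)) + 4145 = (9 - (9 + 3*(⅙))² - 65*(9 + 3*(⅙))) + 4145 = (9 - (9 + ½)² - 65*(9 + ½)) + 4145 = (9 - (19/2)² - 65*19/2) + 4145 = (9 - 1*361/4 - 1235/2) + 4145 = (9 - 361/4 - 1235/2) + 4145 = -2795/4 + 4145 = 13785/4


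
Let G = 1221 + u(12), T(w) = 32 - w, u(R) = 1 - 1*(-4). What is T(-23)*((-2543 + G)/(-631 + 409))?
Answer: 24145/74 ≈ 326.28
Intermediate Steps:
u(R) = 5 (u(R) = 1 + 4 = 5)
G = 1226 (G = 1221 + 5 = 1226)
T(-23)*((-2543 + G)/(-631 + 409)) = (32 - 1*(-23))*((-2543 + 1226)/(-631 + 409)) = (32 + 23)*(-1317/(-222)) = 55*(-1317*(-1/222)) = 55*(439/74) = 24145/74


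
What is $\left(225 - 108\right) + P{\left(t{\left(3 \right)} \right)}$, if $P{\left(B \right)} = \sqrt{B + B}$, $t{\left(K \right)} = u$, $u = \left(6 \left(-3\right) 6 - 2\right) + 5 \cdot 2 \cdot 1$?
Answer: $117 + 10 i \sqrt{2} \approx 117.0 + 14.142 i$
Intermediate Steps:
$u = -100$ ($u = \left(\left(-18\right) 6 - 2\right) + 10 \cdot 1 = \left(-108 - 2\right) + 10 = -110 + 10 = -100$)
$t{\left(K \right)} = -100$
$P{\left(B \right)} = \sqrt{2} \sqrt{B}$ ($P{\left(B \right)} = \sqrt{2 B} = \sqrt{2} \sqrt{B}$)
$\left(225 - 108\right) + P{\left(t{\left(3 \right)} \right)} = \left(225 - 108\right) + \sqrt{2} \sqrt{-100} = 117 + \sqrt{2} \cdot 10 i = 117 + 10 i \sqrt{2}$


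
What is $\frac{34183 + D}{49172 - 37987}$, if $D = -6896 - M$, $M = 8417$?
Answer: $\frac{3774}{2237} \approx 1.6871$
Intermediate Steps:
$D = -15313$ ($D = -6896 - 8417 = -15313$)
$\frac{34183 + D}{49172 - 37987} = \frac{34183 - 15313}{49172 - 37987} = \frac{18870}{11185} = 18870 \cdot \frac{1}{11185} = \frac{3774}{2237}$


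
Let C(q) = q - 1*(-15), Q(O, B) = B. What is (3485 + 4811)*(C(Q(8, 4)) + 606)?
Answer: 5185000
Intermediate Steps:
C(q) = 15 + q (C(q) = q + 15 = 15 + q)
(3485 + 4811)*(C(Q(8, 4)) + 606) = (3485 + 4811)*((15 + 4) + 606) = 8296*(19 + 606) = 8296*625 = 5185000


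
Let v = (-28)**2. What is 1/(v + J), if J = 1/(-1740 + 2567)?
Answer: 827/648369 ≈ 0.0012755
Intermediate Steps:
v = 784
J = 1/827 ≈ 0.0012092
1/(v + J) = 1/(784 + 1/827) = 1/(648369/827) = 827/648369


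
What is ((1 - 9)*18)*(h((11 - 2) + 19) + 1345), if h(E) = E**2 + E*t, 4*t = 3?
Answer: -309600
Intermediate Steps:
t = 3/4 (t = (1/4)*3 = 3/4 ≈ 0.75000)
h(E) = E**2 + 3*E/4 (h(E) = E**2 + E*(3/4) = E**2 + 3*E/4)
((1 - 9)*18)*(h((11 - 2) + 19) + 1345) = ((1 - 9)*18)*(((11 - 2) + 19)*(3 + 4*((11 - 2) + 19))/4 + 1345) = (-8*18)*((9 + 19)*(3 + 4*(9 + 19))/4 + 1345) = -144*((1/4)*28*(3 + 4*28) + 1345) = -144*((1/4)*28*(3 + 112) + 1345) = -144*((1/4)*28*115 + 1345) = -144*(805 + 1345) = -144*2150 = -309600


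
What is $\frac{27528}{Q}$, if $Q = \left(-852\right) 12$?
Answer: $- \frac{1147}{426} \approx -2.6925$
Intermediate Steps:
$Q = -10224$
$\frac{27528}{Q} = \frac{27528}{-10224} = 27528 \left(- \frac{1}{10224}\right) = - \frac{1147}{426}$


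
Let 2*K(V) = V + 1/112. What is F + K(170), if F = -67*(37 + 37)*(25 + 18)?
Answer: -47736415/224 ≈ -2.1311e+5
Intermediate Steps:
K(V) = 1/224 + V/2 (K(V) = (V + 1/112)/2 = (1/112 + V)/2 = 1/224 + V/2)
F = -213194 (F = -4958*43 = -67*3182 = -213194)
F + K(170) = -213194 + (1/224 + (1/2)*170) = -213194 + (1/224 + 85) = -213194 + 19041/224 = -47736415/224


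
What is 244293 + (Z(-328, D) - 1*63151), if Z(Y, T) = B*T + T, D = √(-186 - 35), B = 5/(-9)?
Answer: 181142 + 4*I*√221/9 ≈ 1.8114e+5 + 6.6071*I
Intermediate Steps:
B = -5/9 (B = 5*(-⅑) = -5/9 ≈ -0.55556)
D = I*√221 (D = √(-221) = I*√221 ≈ 14.866*I)
Z(Y, T) = 4*T/9 (Z(Y, T) = -5*T/9 + T = 4*T/9)
244293 + (Z(-328, D) - 1*63151) = 244293 + (4*(I*√221)/9 - 1*63151) = 244293 + (4*I*√221/9 - 63151) = 244293 + (-63151 + 4*I*√221/9) = 181142 + 4*I*√221/9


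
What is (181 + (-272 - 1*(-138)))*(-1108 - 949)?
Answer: -96679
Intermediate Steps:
(181 + (-272 - 1*(-138)))*(-1108 - 949) = (181 + (-272 + 138))*(-2057) = (181 - 134)*(-2057) = 47*(-2057) = -96679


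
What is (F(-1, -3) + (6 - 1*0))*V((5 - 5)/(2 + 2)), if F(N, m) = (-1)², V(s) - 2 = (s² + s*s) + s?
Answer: 14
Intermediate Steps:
V(s) = 2 + s + 2*s² (V(s) = 2 + ((s² + s*s) + s) = 2 + ((s² + s²) + s) = 2 + (2*s² + s) = 2 + (s + 2*s²) = 2 + s + 2*s²)
F(N, m) = 1
(F(-1, -3) + (6 - 1*0))*V((5 - 5)/(2 + 2)) = (1 + (6 - 1*0))*(2 + (5 - 5)/(2 + 2) + 2*((5 - 5)/(2 + 2))²) = (1 + (6 + 0))*(2 + 0/4 + 2*(0/4)²) = (1 + 6)*(2 + 0*(¼) + 2*(0*(¼))²) = 7*(2 + 0 + 2*0²) = 7*(2 + 0 + 2*0) = 7*(2 + 0 + 0) = 7*2 = 14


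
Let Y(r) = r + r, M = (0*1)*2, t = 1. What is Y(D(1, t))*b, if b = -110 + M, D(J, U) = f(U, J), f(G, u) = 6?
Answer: -1320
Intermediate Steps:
M = 0 (M = 0*2 = 0)
D(J, U) = 6
Y(r) = 2*r
b = -110 (b = -110 + 0 = -110)
Y(D(1, t))*b = (2*6)*(-110) = 12*(-110) = -1320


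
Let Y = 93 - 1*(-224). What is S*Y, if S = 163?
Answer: 51671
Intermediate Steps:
Y = 317 (Y = 93 + 224 = 317)
S*Y = 163*317 = 51671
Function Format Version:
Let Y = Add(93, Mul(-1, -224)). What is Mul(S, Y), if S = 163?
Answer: 51671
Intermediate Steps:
Y = 317 (Y = Add(93, 224) = 317)
Mul(S, Y) = Mul(163, 317) = 51671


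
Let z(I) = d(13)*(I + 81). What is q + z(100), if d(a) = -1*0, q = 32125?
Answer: 32125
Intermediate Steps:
d(a) = 0
z(I) = 0 (z(I) = 0*(I + 81) = 0*(81 + I) = 0)
q + z(100) = 32125 + 0 = 32125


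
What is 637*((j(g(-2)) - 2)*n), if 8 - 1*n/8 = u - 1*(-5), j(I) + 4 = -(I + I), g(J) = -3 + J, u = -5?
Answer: 163072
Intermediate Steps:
j(I) = -4 - 2*I (j(I) = -4 - (I + I) = -4 - 2*I)
n = 64 (n = 64 - 8*(-5 - 1*(-5)) = 64 - 8*(-5 + 5) = 64 - 8*0 = 64 + 0 = 64)
637*((j(g(-2)) - 2)*n) = 637*(((-4 - 2*(-3 - 2)) - 2)*64) = 637*(((-4 - 2*(-5)) - 2)*64) = 637*(((-4 + 10) - 2)*64) = 637*((6 - 2)*64) = 637*(4*64) = 637*256 = 163072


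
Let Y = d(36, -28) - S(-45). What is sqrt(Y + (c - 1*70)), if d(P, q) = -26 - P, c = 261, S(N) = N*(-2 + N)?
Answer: I*sqrt(1986) ≈ 44.565*I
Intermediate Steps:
Y = -2177 (Y = (-26 - 1*36) - (-45)*(-2 - 45) = (-26 - 36) - (-45)*(-47) = -62 - 1*2115 = -62 - 2115 = -2177)
sqrt(Y + (c - 1*70)) = sqrt(-2177 + (261 - 1*70)) = sqrt(-2177 + (261 - 70)) = sqrt(-2177 + 191) = sqrt(-1986) = I*sqrt(1986)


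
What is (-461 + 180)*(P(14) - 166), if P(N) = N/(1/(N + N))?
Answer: -63506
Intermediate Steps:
P(N) = 2*N² (P(N) = N/(1/(2*N)) = N/((1/(2*N))) = N*(2*N) = 2*N²)
(-461 + 180)*(P(14) - 166) = (-461 + 180)*(2*14² - 166) = -281*(2*196 - 166) = -281*(392 - 166) = -281*226 = -63506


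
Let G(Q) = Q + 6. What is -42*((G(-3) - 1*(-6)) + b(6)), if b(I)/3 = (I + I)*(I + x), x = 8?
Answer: -21546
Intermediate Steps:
G(Q) = 6 + Q
b(I) = 6*I*(8 + I) (b(I) = 3*((I + I)*(I + 8)) = 3*((2*I)*(8 + I)) = 3*(2*I*(8 + I)) = 6*I*(8 + I))
-42*((G(-3) - 1*(-6)) + b(6)) = -42*(((6 - 3) - 1*(-6)) + 6*6*(8 + 6)) = -42*((3 + 6) + 6*6*14) = -42*(9 + 504) = -42*513 = -21546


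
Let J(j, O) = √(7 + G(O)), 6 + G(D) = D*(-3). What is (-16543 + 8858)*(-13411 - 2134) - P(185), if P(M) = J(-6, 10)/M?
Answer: 119463325 - I*√29/185 ≈ 1.1946e+8 - 0.029109*I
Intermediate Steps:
G(D) = -6 - 3*D (G(D) = -6 + D*(-3) = -6 - 3*D)
J(j, O) = √(1 - 3*O) (J(j, O) = √(7 + (-6 - 3*O)) = √(1 - 3*O))
P(M) = I*√29/M (P(M) = √(1 - 3*10)/M = √(1 - 30)/M = √(-29)/M = (I*√29)/M = I*√29/M)
(-16543 + 8858)*(-13411 - 2134) - P(185) = (-16543 + 8858)*(-13411 - 2134) - I*√29/185 = -7685*(-15545) - I*√29/185 = 119463325 - I*√29/185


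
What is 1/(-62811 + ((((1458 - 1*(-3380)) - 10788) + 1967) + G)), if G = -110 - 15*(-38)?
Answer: -1/66334 ≈ -1.5075e-5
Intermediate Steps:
G = 460 (G = -110 + 570 = 460)
1/(-62811 + ((((1458 - 1*(-3380)) - 10788) + 1967) + G)) = 1/(-62811 + ((((1458 - 1*(-3380)) - 10788) + 1967) + 460)) = 1/(-62811 + ((((1458 + 3380) - 10788) + 1967) + 460)) = 1/(-62811 + (((4838 - 10788) + 1967) + 460)) = 1/(-62811 + ((-5950 + 1967) + 460)) = 1/(-62811 + (-3983 + 460)) = 1/(-62811 - 3523) = 1/(-66334) = -1/66334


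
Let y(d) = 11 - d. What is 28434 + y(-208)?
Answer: 28653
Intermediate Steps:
28434 + y(-208) = 28434 + (11 - 1*(-208)) = 28434 + (11 + 208) = 28434 + 219 = 28653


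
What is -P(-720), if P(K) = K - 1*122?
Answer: 842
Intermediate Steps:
P(K) = -122 + K (P(K) = K - 122 = -122 + K)
-P(-720) = -(-122 - 720) = -1*(-842) = 842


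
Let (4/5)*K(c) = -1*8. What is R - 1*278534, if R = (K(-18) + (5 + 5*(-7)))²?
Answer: -276934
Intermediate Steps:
K(c) = -10 (K(c) = 5*(-1*8)/4 = (5/4)*(-8) = -10)
R = 1600 (R = (-10 + (5 + 5*(-7)))² = (-10 + (5 - 35))² = (-10 - 30)² = (-40)² = 1600)
R - 1*278534 = 1600 - 1*278534 = 1600 - 278534 = -276934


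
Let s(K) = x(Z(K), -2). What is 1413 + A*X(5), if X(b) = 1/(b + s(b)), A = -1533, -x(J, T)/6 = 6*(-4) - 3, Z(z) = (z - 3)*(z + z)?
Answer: 234438/167 ≈ 1403.8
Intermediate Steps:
Z(z) = 2*z*(-3 + z) (Z(z) = (-3 + z)*(2*z) = 2*z*(-3 + z))
x(J, T) = 162 (x(J, T) = -6*(6*(-4) - 3) = -6*(-24 - 3) = -6*(-27) = 162)
s(K) = 162
X(b) = 1/(162 + b) (X(b) = 1/(b + 162) = 1/(162 + b))
1413 + A*X(5) = 1413 - 1533/(162 + 5) = 1413 - 1533/167 = 234438/167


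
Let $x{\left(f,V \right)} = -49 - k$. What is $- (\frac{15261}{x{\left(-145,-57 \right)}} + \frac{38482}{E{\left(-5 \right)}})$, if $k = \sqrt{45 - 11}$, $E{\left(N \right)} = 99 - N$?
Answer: $- \frac{2219473}{41028} - \frac{5087 \sqrt{34}}{789} \approx -91.691$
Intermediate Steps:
$k = \sqrt{34} \approx 5.8309$
$x{\left(f,V \right)} = -49 - \sqrt{34}$
$- (\frac{15261}{x{\left(-145,-57 \right)}} + \frac{38482}{E{\left(-5 \right)}}) = - (\frac{15261}{-49 - \sqrt{34}} + \frac{38482}{99 - -5}) = - (\frac{15261}{-49 - \sqrt{34}} + \frac{38482}{99 + 5}) = - (\frac{15261}{-49 - \sqrt{34}} + \frac{38482}{104}) = - (\frac{15261}{-49 - \sqrt{34}} + 38482 \cdot \frac{1}{104}) = - (\frac{15261}{-49 - \sqrt{34}} + \frac{19241}{52}) = - (\frac{19241}{52} + \frac{15261}{-49 - \sqrt{34}}) = - \frac{19241}{52} - \frac{15261}{-49 - \sqrt{34}}$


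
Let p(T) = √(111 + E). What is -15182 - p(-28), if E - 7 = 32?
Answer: -15182 - 5*√6 ≈ -15194.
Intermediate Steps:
E = 39 (E = 7 + 32 = 39)
p(T) = 5*√6 (p(T) = √(111 + 39) = √150 = 5*√6)
-15182 - p(-28) = -15182 - 5*√6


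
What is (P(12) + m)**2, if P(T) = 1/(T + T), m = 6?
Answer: 21025/576 ≈ 36.502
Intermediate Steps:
P(T) = 1/(2*T)
(P(12) + m)**2 = ((1/2)/12 + 6)**2 = ((1/2)*(1/12) + 6)**2 = (1/24 + 6)**2 = (145/24)**2 = 21025/576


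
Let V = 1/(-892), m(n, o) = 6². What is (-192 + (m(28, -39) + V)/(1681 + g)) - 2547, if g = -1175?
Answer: -1236221017/451352 ≈ -2738.9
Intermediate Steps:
m(n, o) = 36
V = -1/892 ≈ -0.0011211
(-192 + (m(28, -39) + V)/(1681 + g)) - 2547 = (-192 + (36 - 1/892)/(1681 - 1175)) - 2547 = (-192 + (32111/892)/506) - 2547 = (-192 + (32111/892)*(1/506)) - 2547 = (-192 + 32111/451352) - 2547 = -86627473/451352 - 2547 = -1236221017/451352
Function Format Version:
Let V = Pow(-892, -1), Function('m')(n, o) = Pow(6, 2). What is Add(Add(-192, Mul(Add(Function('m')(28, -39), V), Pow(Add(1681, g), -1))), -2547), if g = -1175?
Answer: Rational(-1236221017, 451352) ≈ -2738.9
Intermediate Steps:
Function('m')(n, o) = 36
V = Rational(-1, 892) ≈ -0.0011211
Add(Add(-192, Mul(Add(Function('m')(28, -39), V), Pow(Add(1681, g), -1))), -2547) = Add(Add(-192, Mul(Add(36, Rational(-1, 892)), Pow(Add(1681, -1175), -1))), -2547) = Add(Add(-192, Mul(Rational(32111, 892), Pow(506, -1))), -2547) = Add(Add(-192, Mul(Rational(32111, 892), Rational(1, 506))), -2547) = Add(Add(-192, Rational(32111, 451352)), -2547) = Add(Rational(-86627473, 451352), -2547) = Rational(-1236221017, 451352)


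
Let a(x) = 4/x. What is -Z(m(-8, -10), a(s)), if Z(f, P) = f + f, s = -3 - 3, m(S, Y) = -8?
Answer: 16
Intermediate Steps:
s = -6
Z(f, P) = 2*f
-Z(m(-8, -10), a(s)) = -2*(-8) = -1*(-16) = 16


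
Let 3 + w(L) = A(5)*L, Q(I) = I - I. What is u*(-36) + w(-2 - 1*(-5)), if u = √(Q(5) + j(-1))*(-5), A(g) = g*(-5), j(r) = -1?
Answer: -78 + 180*I ≈ -78.0 + 180.0*I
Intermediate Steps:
Q(I) = 0
A(g) = -5*g
w(L) = -3 - 25*L (w(L) = -3 + (-5*5)*L = -3 - 25*L)
u = -5*I (u = √(0 - 1)*(-5) = √(-1)*(-5) = I*(-5) = -5*I ≈ -5.0*I)
u*(-36) + w(-2 - 1*(-5)) = -5*I*(-36) + (-3 - 25*(-2 - 1*(-5))) = 180*I + (-3 - 25*(-2 + 5)) = 180*I + (-3 - 25*3) = 180*I + (-3 - 75) = 180*I - 78 = -78 + 180*I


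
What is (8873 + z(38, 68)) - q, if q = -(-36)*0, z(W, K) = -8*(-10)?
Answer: 8953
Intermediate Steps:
z(W, K) = 80
q = 0 (q = -36*0 = 0)
(8873 + z(38, 68)) - q = (8873 + 80) - 1*0 = 8953 + 0 = 8953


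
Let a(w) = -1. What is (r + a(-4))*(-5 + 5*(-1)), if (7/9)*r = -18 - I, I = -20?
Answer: -110/7 ≈ -15.714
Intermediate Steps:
r = 18/7 (r = 9*(-18 - 1*(-20))/7 = 9*(-18 + 20)/7 = (9/7)*2 = 18/7 ≈ 2.5714)
(r + a(-4))*(-5 + 5*(-1)) = (18/7 - 1)*(-5 + 5*(-1)) = 11*(-5 - 5)/7 = (11/7)*(-10) = -110/7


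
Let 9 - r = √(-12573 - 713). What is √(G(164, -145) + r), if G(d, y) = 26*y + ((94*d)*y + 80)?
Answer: √(-2239001 - I*√13286) ≈ 0.039 - 1496.3*I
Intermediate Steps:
G(d, y) = 80 + 26*y + 94*d*y (G(d, y) = 26*y + (94*d*y + 80) = 26*y + (80 + 94*d*y) = 80 + 26*y + 94*d*y)
r = 9 - I*√13286 (r = 9 - √(-12573 - 713) = 9 - √(-13286) = 9 - I*√13286 ≈ 9.0 - 115.26*I)
√(G(164, -145) + r) = √((80 + 26*(-145) + 94*164*(-145)) + (9 - I*√13286)) = √((80 - 3770 - 2235320) + (9 - I*√13286)) = √(-2239010 + (9 - I*√13286)) = √(-2239001 - I*√13286)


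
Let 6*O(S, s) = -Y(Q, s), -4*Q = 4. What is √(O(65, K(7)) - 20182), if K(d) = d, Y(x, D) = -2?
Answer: I*√181635/3 ≈ 142.06*I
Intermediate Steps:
Q = -1 (Q = -¼*4 = -1)
O(S, s) = ⅓ (O(S, s) = (-1*(-2))/6 = (⅙)*2 = ⅓)
√(O(65, K(7)) - 20182) = √(⅓ - 20182) = √(-60545/3) = I*√181635/3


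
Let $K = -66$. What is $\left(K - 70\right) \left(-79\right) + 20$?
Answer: $10764$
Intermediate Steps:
$\left(K - 70\right) \left(-79\right) + 20 = \left(-66 - 70\right) \left(-79\right) + 20 = \left(-136\right) \left(-79\right) + 20 = 10744 + 20 = 10764$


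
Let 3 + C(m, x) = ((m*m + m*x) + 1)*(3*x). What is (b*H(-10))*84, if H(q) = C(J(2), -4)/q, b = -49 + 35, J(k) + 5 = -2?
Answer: -552132/5 ≈ -1.1043e+5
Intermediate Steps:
J(k) = -7 (J(k) = -5 - 2 = -7)
b = -14
C(m, x) = -3 + 3*x*(1 + m² + m*x) (C(m, x) = -3 + ((m*m + m*x) + 1)*(3*x) = -3 + ((m² + m*x) + 1)*(3*x) = -3 + (1 + m² + m*x)*(3*x) = -3 + 3*x*(1 + m² + m*x))
H(q) = -939/q (H(q) = (-3 + 3*(-4) + 3*(-7)*(-4)² + 3*(-4)*(-7)²)/q = (-3 - 12 + 3*(-7)*16 + 3*(-4)*49)/q = (-3 - 12 - 336 - 588)/q = -939/q)
(b*H(-10))*84 = -(-13146)/(-10)*84 = -(-13146)*(-1)/10*84 = -14*939/10*84 = -6573/5*84 = -552132/5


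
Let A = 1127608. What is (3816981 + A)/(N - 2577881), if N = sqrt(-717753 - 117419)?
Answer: -12746562035909/6645471285333 - 9889178*I*sqrt(208793)/6645471285333 ≈ -1.9181 - 0.00067997*I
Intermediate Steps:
N = 2*I*sqrt(208793) (N = sqrt(-835172) = 2*I*sqrt(208793) ≈ 913.88*I)
(3816981 + A)/(N - 2577881) = (3816981 + 1127608)/(2*I*sqrt(208793) - 2577881) = 4944589/(-2577881 + 2*I*sqrt(208793))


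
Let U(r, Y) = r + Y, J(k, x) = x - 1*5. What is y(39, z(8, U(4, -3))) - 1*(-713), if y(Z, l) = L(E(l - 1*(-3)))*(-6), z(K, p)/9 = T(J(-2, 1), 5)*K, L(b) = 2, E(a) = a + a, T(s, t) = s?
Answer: 701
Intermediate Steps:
J(k, x) = -5 + x (J(k, x) = x - 5 = -5 + x)
E(a) = 2*a
U(r, Y) = Y + r
z(K, p) = -36*K (z(K, p) = 9*((-5 + 1)*K) = 9*(-4*K) = -36*K)
y(Z, l) = -12 (y(Z, l) = 2*(-6) = -12)
y(39, z(8, U(4, -3))) - 1*(-713) = -12 - 1*(-713) = -12 + 713 = 701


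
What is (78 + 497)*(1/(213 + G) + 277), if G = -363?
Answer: 955627/6 ≈ 1.5927e+5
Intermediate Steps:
(78 + 497)*(1/(213 + G) + 277) = (78 + 497)*(1/(213 - 363) + 277) = 575*(1/(-150) + 277) = 575*(-1/150 + 277) = 575*(41549/150) = 955627/6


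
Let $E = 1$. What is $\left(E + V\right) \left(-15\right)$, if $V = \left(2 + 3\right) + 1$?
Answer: $-105$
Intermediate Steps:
$V = 6$ ($V = 5 + 1 = 6$)
$\left(E + V\right) \left(-15\right) = \left(1 + 6\right) \left(-15\right) = 7 \left(-15\right) = -105$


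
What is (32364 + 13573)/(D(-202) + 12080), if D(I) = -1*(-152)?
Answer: 45937/12232 ≈ 3.7555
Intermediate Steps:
D(I) = 152
(32364 + 13573)/(D(-202) + 12080) = (32364 + 13573)/(152 + 12080) = 45937/12232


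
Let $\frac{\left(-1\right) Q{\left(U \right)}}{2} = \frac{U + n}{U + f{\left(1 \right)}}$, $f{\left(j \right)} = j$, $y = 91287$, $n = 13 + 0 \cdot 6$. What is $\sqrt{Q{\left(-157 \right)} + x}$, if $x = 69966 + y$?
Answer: $\frac{\sqrt{27251445}}{13} \approx 401.56$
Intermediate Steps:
$n = 13$ ($n = 13 + 0 = 13$)
$Q{\left(U \right)} = - \frac{2 \left(13 + U\right)}{1 + U}$ ($Q{\left(U \right)} = - 2 \frac{U + 13}{U + 1} = - 2 \frac{13 + U}{1 + U} = - \frac{2 \left(13 + U\right)}{1 + U}$)
$x = 161253$ ($x = 69966 + 91287 = 161253$)
$\sqrt{Q{\left(-157 \right)} + x} = \sqrt{\frac{2 \left(-13 - -157\right)}{1 - 157} + 161253} = \sqrt{\frac{2 \left(-13 + 157\right)}{-156} + 161253} = \sqrt{2 \left(- \frac{1}{156}\right) 144 + 161253} = \sqrt{- \frac{24}{13} + 161253} = \sqrt{\frac{2096265}{13}} = \frac{\sqrt{27251445}}{13}$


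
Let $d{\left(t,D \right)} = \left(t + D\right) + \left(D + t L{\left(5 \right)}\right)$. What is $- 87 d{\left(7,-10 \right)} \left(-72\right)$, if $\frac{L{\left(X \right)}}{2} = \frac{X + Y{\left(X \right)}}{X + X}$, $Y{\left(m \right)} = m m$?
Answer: $181656$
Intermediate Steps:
$Y{\left(m \right)} = m^{2}$
$L{\left(X \right)} = \frac{X + X^{2}}{X}$ ($L{\left(X \right)} = 2 \frac{X + X^{2}}{X + X} = 2 \frac{X + X^{2}}{2 X} = \frac{X + X^{2}}{X}$)
$d{\left(t,D \right)} = 2 D + 7 t$ ($d{\left(t,D \right)} = \left(t + D\right) + \left(D + t \left(1 + 5\right)\right) = \left(D + t\right) + \left(D + t 6\right) = \left(D + t\right) + \left(D + 6 t\right) = 2 D + 7 t$)
$- 87 d{\left(7,-10 \right)} \left(-72\right) = - 87 \left(2 \left(-10\right) + 7 \cdot 7\right) \left(-72\right) = - 87 \left(-20 + 49\right) \left(-72\right) = \left(-87\right) 29 \left(-72\right) = \left(-2523\right) \left(-72\right) = 181656$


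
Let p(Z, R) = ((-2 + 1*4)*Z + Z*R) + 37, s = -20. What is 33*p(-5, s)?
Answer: 4191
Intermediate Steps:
p(Z, R) = 37 + 2*Z + R*Z (p(Z, R) = ((-2 + 4)*Z + R*Z) + 37 = (2*Z + R*Z) + 37 = 37 + 2*Z + R*Z)
33*p(-5, s) = 33*(37 + 2*(-5) - 20*(-5)) = 33*(37 - 10 + 100) = 33*127 = 4191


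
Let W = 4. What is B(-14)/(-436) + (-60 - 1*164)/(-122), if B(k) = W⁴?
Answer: 8304/6649 ≈ 1.2489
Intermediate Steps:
B(k) = 256 (B(k) = 4⁴ = 256)
B(-14)/(-436) + (-60 - 1*164)/(-122) = 256/(-436) + (-60 - 1*164)/(-122) = 256*(-1/436) + (-60 - 164)*(-1/122) = -64/109 - 224*(-1/122) = -64/109 + 112/61 = 8304/6649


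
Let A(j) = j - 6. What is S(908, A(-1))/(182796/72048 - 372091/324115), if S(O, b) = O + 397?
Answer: 2539512330300/2703209431 ≈ 939.44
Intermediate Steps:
A(j) = -6 + j
S(O, b) = 397 + O
S(908, A(-1))/(182796/72048 - 372091/324115) = (397 + 908)/(182796/72048 - 372091/324115) = 1305/(182796*(1/72048) - 372091*1/324115) = 1305/(15233/6004 - 372091/324115) = 1305/(2703209431/1945986460) = 1305*(1945986460/2703209431) = 2539512330300/2703209431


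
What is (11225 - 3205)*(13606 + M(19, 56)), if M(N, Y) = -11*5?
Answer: 108679020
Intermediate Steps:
M(N, Y) = -55
(11225 - 3205)*(13606 + M(19, 56)) = (11225 - 3205)*(13606 - 55) = 8020*13551 = 108679020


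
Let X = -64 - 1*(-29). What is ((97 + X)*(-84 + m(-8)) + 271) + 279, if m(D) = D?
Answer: -5154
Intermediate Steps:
X = -35 (X = -64 + 29 = -35)
((97 + X)*(-84 + m(-8)) + 271) + 279 = ((97 - 35)*(-84 - 8) + 271) + 279 = (62*(-92) + 271) + 279 = (-5704 + 271) + 279 = -5433 + 279 = -5154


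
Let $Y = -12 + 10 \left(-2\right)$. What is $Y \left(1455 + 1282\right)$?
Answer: $-87584$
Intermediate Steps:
$Y = -32$ ($Y = -12 - 20 = -32$)
$Y \left(1455 + 1282\right) = - 32 \left(1455 + 1282\right) = \left(-32\right) 2737 = -87584$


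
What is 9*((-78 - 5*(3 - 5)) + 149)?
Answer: 729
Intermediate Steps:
9*((-78 - 5*(3 - 5)) + 149) = 9*((-78 - 5*(-2)) + 149) = 9*((-78 + 10) + 149) = 9*(-68 + 149) = 9*81 = 729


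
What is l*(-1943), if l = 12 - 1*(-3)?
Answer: -29145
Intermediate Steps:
l = 15 (l = 12 + 3 = 15)
l*(-1943) = 15*(-1943) = -29145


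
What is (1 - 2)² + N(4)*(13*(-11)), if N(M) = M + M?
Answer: -1143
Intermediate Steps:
N(M) = 2*M
(1 - 2)² + N(4)*(13*(-11)) = (1 - 2)² + (2*4)*(13*(-11)) = (-1)² + 8*(-143) = 1 - 1144 = -1143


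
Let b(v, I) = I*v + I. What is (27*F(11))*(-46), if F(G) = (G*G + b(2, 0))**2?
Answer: -18184122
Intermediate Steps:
b(v, I) = I + I*v
F(G) = G**4 (F(G) = (G*G + 0*(1 + 2))**2 = (G**2 + 0*3)**2 = (G**2 + 0)**2 = (G**2)**2 = G**4)
(27*F(11))*(-46) = (27*11**4)*(-46) = (27*14641)*(-46) = 395307*(-46) = -18184122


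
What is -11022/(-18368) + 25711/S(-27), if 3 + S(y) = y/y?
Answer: -118059401/9184 ≈ -12855.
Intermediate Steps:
S(y) = -2 (S(y) = -3 + y/y = -3 + 1 = -2)
-11022/(-18368) + 25711/S(-27) = -11022/(-18368) + 25711/(-2) = -11022*(-1/18368) + 25711*(-1/2) = 5511/9184 - 25711/2 = -118059401/9184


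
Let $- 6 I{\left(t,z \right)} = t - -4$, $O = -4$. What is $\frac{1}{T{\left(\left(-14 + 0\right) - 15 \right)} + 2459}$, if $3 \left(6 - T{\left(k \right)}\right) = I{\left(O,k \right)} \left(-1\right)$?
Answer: $\frac{1}{2465} \approx 0.00040568$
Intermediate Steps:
$I{\left(t,z \right)} = - \frac{2}{3} - \frac{t}{6}$ ($I{\left(t,z \right)} = - \frac{t - -4}{6} = - \frac{t + 4}{6} = - \frac{4 + t}{6} = - \frac{2}{3} - \frac{t}{6}$)
$T{\left(k \right)} = 6$ ($T{\left(k \right)} = 6 - \frac{\left(- \frac{2}{3} - - \frac{2}{3}\right) \left(-1\right)}{3} = 6 - \frac{\left(- \frac{2}{3} + \frac{2}{3}\right) \left(-1\right)}{3} = 6 - \frac{0 \left(-1\right)}{3} = 6 - 0 = 6 + 0 = 6$)
$\frac{1}{T{\left(\left(-14 + 0\right) - 15 \right)} + 2459} = \frac{1}{6 + 2459} = \frac{1}{2465}$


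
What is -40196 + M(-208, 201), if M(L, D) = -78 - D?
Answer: -40475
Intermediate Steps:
-40196 + M(-208, 201) = -40196 + (-78 - 1*201) = -40196 + (-78 - 201) = -40196 - 279 = -40475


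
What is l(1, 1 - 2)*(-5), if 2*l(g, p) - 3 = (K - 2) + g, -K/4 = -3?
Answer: -35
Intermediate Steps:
K = 12 (K = -4*(-3) = 12)
l(g, p) = 13/2 + g/2 (l(g, p) = 3/2 + ((12 - 2) + g)/2 = 3/2 + (10 + g)/2 = 3/2 + (5 + g/2) = 13/2 + g/2)
l(1, 1 - 2)*(-5) = (13/2 + (½)*1)*(-5) = (13/2 + ½)*(-5) = 7*(-5) = -35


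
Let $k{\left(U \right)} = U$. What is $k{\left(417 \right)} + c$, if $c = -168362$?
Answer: $-167945$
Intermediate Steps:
$k{\left(417 \right)} + c = 417 - 168362 = -167945$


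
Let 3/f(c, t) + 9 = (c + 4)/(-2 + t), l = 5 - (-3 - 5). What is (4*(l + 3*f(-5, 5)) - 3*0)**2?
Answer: 113569/49 ≈ 2317.7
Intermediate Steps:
l = 13 (l = 5 - 1*(-8) = 5 + 8 = 13)
f(c, t) = 3/(-9 + (4 + c)/(-2 + t)) (f(c, t) = 3/(-9 + (c + 4)/(-2 + t)) = 3/(-9 + (4 + c)/(-2 + t)))
(4*(l + 3*f(-5, 5)) - 3*0)**2 = (4*(13 + 3*(3*(-2 + 5)/(22 - 5 - 9*5))) - 3*0)**2 = (4*(13 + 3*(3*3/(22 - 5 - 45))) + 0)**2 = (4*(13 + 3*(3*3/(-28))) + 0)**2 = (4*(13 + 3*(3*(-1/28)*3)) + 0)**2 = (4*(13 + 3*(-9/28)) + 0)**2 = (4*(13 - 27/28) + 0)**2 = (4*(337/28) + 0)**2 = (337/7 + 0)**2 = (337/7)**2 = 113569/49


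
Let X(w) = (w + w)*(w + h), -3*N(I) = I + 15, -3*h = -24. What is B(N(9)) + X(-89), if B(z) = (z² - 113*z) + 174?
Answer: 15560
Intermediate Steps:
h = 8 (h = -⅓*(-24) = 8)
N(I) = -5 - I/3 (N(I) = -(I + 15)/3 = -(15 + I)/3 = -5 - I/3)
X(w) = 2*w*(8 + w) (X(w) = (w + w)*(w + 8) = (2*w)*(8 + w) = 2*w*(8 + w))
B(z) = 174 + z² - 113*z
B(N(9)) + X(-89) = (174 + (-5 - ⅓*9)² - 113*(-5 - ⅓*9)) + 2*(-89)*(8 - 89) = (174 + (-5 - 3)² - 113*(-5 - 3)) + 2*(-89)*(-81) = (174 + (-8)² - 113*(-8)) + 14418 = (174 + 64 + 904) + 14418 = 1142 + 14418 = 15560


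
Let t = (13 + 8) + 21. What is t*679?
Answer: 28518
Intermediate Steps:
t = 42 (t = 21 + 21 = 42)
t*679 = 42*679 = 28518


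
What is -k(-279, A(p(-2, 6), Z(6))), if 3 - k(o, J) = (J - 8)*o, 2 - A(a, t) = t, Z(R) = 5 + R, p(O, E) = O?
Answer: 4740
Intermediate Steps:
A(a, t) = 2 - t
k(o, J) = 3 - o*(-8 + J) (k(o, J) = 3 - (J - 8)*o = 3 - (-8 + J)*o = 3 - o*(-8 + J))
-k(-279, A(p(-2, 6), Z(6))) = -(3 + 8*(-279) - 1*(2 - (5 + 6))*(-279)) = -(3 - 2232 - 1*(2 - 1*11)*(-279)) = -(3 - 2232 - 1*(2 - 11)*(-279)) = -(3 - 2232 - 1*(-9)*(-279)) = -(3 - 2232 - 2511) = -1*(-4740) = 4740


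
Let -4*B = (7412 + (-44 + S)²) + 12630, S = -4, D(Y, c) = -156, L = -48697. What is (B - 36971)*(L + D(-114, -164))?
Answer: 4158123095/2 ≈ 2.0791e+9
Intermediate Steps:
B = -11173/2 (B = -((7412 + (-44 - 4)²) + 12630)/4 = -((7412 + (-48)²) + 12630)/4 = -((7412 + 2304) + 12630)/4 = -(9716 + 12630)/4 = -¼*22346 = -11173/2 ≈ -5586.5)
(B - 36971)*(L + D(-114, -164)) = (-11173/2 - 36971)*(-48697 - 156) = -85115/2*(-48853) = 4158123095/2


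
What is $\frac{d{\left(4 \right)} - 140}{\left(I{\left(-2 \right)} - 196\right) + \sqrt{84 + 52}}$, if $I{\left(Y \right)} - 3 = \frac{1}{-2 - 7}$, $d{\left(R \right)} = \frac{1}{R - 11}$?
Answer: $\frac{7672401}{10533698} + \frac{79461 \sqrt{34}}{10533698} \approx 0.77235$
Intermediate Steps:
$d{\left(R \right)} = \frac{1}{-11 + R}$
$I{\left(Y \right)} = \frac{26}{9}$ ($I{\left(Y \right)} = 3 + \frac{1}{-2 - 7} = 3 + \frac{1}{-9} = 3 - \frac{1}{9} = \frac{26}{9}$)
$\frac{d{\left(4 \right)} - 140}{\left(I{\left(-2 \right)} - 196\right) + \sqrt{84 + 52}} = \frac{\frac{1}{-11 + 4} - 140}{\left(\frac{26}{9} - 196\right) + \sqrt{84 + 52}} = \frac{\frac{1}{-7} - 140}{\left(\frac{26}{9} - 196\right) + \sqrt{136}} = \frac{- \frac{1}{7} - 140}{- \frac{1738}{9} + 2 \sqrt{34}} = - \frac{981}{7 \left(- \frac{1738}{9} + 2 \sqrt{34}\right)}$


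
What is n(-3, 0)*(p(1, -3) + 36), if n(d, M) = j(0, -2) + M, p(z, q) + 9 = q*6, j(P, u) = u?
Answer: -18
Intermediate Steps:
p(z, q) = -9 + 6*q (p(z, q) = -9 + q*6 = -9 + 6*q)
n(d, M) = -2 + M
n(-3, 0)*(p(1, -3) + 36) = (-2 + 0)*((-9 + 6*(-3)) + 36) = -2*((-9 - 18) + 36) = -2*(-27 + 36) = -2*9 = -18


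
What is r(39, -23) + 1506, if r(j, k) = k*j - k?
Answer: 632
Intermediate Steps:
r(j, k) = -k + j*k (r(j, k) = j*k - k = -k + j*k)
r(39, -23) + 1506 = -23*(-1 + 39) + 1506 = -23*38 + 1506 = -874 + 1506 = 632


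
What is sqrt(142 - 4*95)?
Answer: I*sqrt(238) ≈ 15.427*I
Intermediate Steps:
sqrt(142 - 4*95) = sqrt(142 - 380) = sqrt(-238) = I*sqrt(238)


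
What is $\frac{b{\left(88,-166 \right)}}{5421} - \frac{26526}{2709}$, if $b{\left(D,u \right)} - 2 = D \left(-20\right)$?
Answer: $- \frac{16506652}{1631721} \approx -10.116$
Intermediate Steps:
$b{\left(D,u \right)} = 2 - 20 D$ ($b{\left(D,u \right)} = 2 + D \left(-20\right) = 2 - 20 D$)
$\frac{b{\left(88,-166 \right)}}{5421} - \frac{26526}{2709} = \frac{2 - 1760}{5421} - \frac{26526}{2709} = \left(2 - 1760\right) \frac{1}{5421} - \frac{8842}{903} = \left(-1758\right) \frac{1}{5421} - \frac{8842}{903} = - \frac{586}{1807} - \frac{8842}{903} = - \frac{16506652}{1631721}$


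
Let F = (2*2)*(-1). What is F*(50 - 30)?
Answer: -80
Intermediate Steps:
F = -4 (F = 4*(-1) = -4)
F*(50 - 30) = -4*(50 - 30) = -4*20 = -80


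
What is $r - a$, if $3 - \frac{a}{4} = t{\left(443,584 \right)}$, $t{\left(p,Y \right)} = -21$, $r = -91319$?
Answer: $-91415$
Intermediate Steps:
$a = 96$ ($a = 12 - -84 = 12 + 84 = 96$)
$r - a = -91319 - 96 = -91415$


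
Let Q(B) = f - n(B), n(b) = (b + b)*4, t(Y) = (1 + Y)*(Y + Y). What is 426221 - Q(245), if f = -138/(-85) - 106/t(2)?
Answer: 218375987/510 ≈ 4.2819e+5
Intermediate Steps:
t(Y) = 2*Y*(1 + Y) (t(Y) = (1 + Y)*(2*Y) = 2*Y*(1 + Y))
n(b) = 8*b (n(b) = (2*b)*4 = 8*b)
f = -3677/510 (f = -138/(-85) - 106*1/(4*(1 + 2)) = -138*(-1/85) - 106/(2*2*3) = 138/85 - 106/12 = 138/85 - 106*1/12 = 138/85 - 53/6 = -3677/510 ≈ -7.2098)
Q(B) = -3677/510 - 8*B
426221 - Q(245) = 426221 - (-3677/510 - 8*245) = 426221 - (-3677/510 - 1960) = 426221 - 1*(-1003277/510) = 426221 + 1003277/510 = 218375987/510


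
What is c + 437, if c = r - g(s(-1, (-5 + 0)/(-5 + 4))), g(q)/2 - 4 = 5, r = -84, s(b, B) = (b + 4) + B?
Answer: 335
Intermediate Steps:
s(b, B) = 4 + B + b (s(b, B) = (4 + b) + B = 4 + B + b)
g(q) = 18 (g(q) = 8 + 2*5 = 8 + 10 = 18)
c = -102 (c = -84 - 1*18 = -84 - 18 = -102)
c + 437 = -102 + 437 = 335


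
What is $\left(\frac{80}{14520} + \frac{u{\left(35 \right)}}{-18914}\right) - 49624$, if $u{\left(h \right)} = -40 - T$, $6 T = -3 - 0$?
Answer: $- \frac{681415027603}{13731564} \approx -49624.0$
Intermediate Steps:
$T = - \frac{1}{2}$ ($T = \frac{-3 - 0}{6} = \frac{-3 + 0}{6} = \frac{1}{6} \left(-3\right) = - \frac{1}{2} \approx -0.5$)
$u{\left(h \right)} = - \frac{79}{2}$ ($u{\left(h \right)} = -40 - - \frac{1}{2} = -40 + \frac{1}{2} = - \frac{79}{2}$)
$\left(\frac{80}{14520} + \frac{u{\left(35 \right)}}{-18914}\right) - 49624 = \left(\frac{80}{14520} - \frac{79}{2 \left(-18914\right)}\right) - 49624 = \left(80 \cdot \frac{1}{14520} - - \frac{79}{37828}\right) - 49624 = \left(\frac{2}{363} + \frac{79}{37828}\right) - 49624 = \frac{104333}{13731564} - 49624 = - \frac{681415027603}{13731564}$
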